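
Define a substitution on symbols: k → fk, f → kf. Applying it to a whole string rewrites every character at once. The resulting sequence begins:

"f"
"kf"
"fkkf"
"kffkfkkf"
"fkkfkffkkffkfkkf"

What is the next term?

φ(fkkfkffkkffkfkkf) expands symbol-by-symbol to kf fk fk kf fk kf kf fk fk kf kf fk kf fk fk kf; joining the 16 pieces gives the next term.

kffkfkkffkkfkffkfkkfkffkkffkfkkf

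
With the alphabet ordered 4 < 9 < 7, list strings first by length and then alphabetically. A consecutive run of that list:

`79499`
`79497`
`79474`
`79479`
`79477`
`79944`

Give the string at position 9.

79994

Stepping forward 3 times from 79944: 79944 → 79949 → 79947, then the target.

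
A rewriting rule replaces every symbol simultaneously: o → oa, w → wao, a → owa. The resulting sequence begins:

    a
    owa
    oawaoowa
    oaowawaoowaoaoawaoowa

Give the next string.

Applying the rule to each of the 21 symbols of oaowawaoowaoaoawaoowa gives the pieces oa owa oa wao owa wao owa oa oa wao owa oa owa oa owa wao owa oa oa wao owa, which concatenate to the answer.

oaowaoawaoowawaoowaoaoawaoowaoaowaoaowawaoowaoaoawaoowa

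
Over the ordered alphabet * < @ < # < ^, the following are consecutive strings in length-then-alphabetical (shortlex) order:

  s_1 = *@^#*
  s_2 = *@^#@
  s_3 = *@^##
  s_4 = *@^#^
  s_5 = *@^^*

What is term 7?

*@^^#

Stepping forward 2 times from *@^^*: *@^^* → *@^^@, then the target.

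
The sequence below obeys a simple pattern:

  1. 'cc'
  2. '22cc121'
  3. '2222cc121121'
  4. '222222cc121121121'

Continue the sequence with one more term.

s(k+1) = 22·s(k)·121, so each term gains 22 as a prefix and 121 as a suffix.
Applying this once more to 222222cc121121121:

22222222cc121121121121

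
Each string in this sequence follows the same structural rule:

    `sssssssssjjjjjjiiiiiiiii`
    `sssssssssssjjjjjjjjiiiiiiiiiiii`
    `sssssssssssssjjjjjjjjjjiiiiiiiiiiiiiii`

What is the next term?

The n-th term is 2n+3 s's then 2n j's then 3n i's, where the shown terms are n = 3, 4, 5.
At n = 6 the blocks have lengths 15, 12, 18.

sssssssssssssssjjjjjjjjjjjjiiiiiiiiiiiiiiiiii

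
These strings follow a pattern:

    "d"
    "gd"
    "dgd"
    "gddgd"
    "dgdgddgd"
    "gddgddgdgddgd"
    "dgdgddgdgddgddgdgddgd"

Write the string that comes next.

From term 3 onward, concatenate the second-to-last term with the last: d·gd = dgd, gd·dgd = gddgd, …
So term 8 is gddgddgdgddgd·dgdgddgdgddgddgdgddgd.

gddgddgdgddgddgdgddgdgddgddgdgddgd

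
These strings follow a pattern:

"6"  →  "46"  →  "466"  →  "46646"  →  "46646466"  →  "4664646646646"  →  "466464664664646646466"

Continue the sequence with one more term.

4664646646646466464664664646646646

This is a Fibonacci-style word recurrence s(k) = s(k−1)·s(k−2): e.g. 46·6 = 466.
Continuing: 466464664664646646466 · 4664646646646 gives term 8.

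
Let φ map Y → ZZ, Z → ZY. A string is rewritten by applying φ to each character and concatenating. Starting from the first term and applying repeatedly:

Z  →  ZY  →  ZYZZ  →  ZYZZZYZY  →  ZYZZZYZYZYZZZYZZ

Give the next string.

φ(ZYZZZYZYZYZZZYZZ) expands symbol-by-symbol to ZY ZZ ZY ZY ZY ZZ ZY ZZ ZY ZZ ZY ZY ZY ZZ ZY ZY; joining the 16 pieces gives the next term.

ZYZZZYZYZYZZZYZZZYZZZYZYZYZZZYZY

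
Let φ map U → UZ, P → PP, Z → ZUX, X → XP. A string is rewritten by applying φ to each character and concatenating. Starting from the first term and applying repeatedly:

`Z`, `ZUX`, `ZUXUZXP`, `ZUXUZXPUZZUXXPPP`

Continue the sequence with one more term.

Applying the rule to each of the 16 symbols of ZUXUZXPUZZUXXPPP gives the pieces ZUX UZ XP UZ ZUX XP PP UZ ZUX ZUX UZ XP XP PP PP PP, which concatenate to the answer.

ZUXUZXPUZZUXXPPPUZZUXZUXUZXPXPPPPPPP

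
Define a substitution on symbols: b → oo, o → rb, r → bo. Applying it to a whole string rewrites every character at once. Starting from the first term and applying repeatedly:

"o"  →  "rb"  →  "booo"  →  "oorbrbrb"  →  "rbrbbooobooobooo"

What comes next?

booobooooorbrbrboorbrbrboorbrbrb

φ(rbrbbooobooobooo) expands symbol-by-symbol to bo oo bo oo oo rb rb rb oo rb rb rb oo rb rb rb; joining the 16 pieces gives the next term.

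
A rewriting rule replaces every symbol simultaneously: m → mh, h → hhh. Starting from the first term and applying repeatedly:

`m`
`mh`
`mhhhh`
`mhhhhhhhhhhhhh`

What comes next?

mhhhhhhhhhhhhhhhhhhhhhhhhhhhhhhhhhhhhhhhh

Applying the rule to each of the 14 symbols of mhhhhhhhhhhhhh gives the pieces mh hhh hhh hhh hhh hhh hhh hhh hhh hhh hhh hhh hhh hhh, which concatenate to the answer.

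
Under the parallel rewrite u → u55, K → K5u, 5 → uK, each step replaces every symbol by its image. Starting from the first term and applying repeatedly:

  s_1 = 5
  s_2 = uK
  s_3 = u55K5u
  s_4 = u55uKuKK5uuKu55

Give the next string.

u55uKuKu55K5uu55K5uK5uuKu55u55K5uu55uKuK

φ(u55uKuKK5uuKu55) expands symbol-by-symbol to u55 uK uK u55 K5u u55 K5u K5u uK u55 u55 K5u u55 uK uK; joining the 15 pieces gives the next term.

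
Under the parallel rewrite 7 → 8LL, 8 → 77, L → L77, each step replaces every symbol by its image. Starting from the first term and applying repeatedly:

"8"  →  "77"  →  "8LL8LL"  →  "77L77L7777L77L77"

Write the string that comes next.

8LL8LLL778LL8LLL778LL8LL8LL8LLL778LL8LLL778LL8LL

φ(77L77L7777L77L77) expands symbol-by-symbol to 8LL 8LL L77 8LL 8LL L77 8LL 8LL 8LL 8LL L77 8LL 8LL L77 8LL 8LL; joining the 16 pieces gives the next term.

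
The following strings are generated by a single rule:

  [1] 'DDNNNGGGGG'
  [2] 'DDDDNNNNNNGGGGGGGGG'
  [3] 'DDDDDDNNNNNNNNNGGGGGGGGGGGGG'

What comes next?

Term n consists of 2n D's, followed by 3n N's, followed by 4n+1 G's (n = 1, 2, …).
Setting n = 4 gives 8, 12, 17 characters in each block.

DDDDDDDDNNNNNNNNNNNNGGGGGGGGGGGGGGGGG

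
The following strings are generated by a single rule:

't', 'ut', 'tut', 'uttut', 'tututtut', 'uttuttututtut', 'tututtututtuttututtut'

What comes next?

From term 3 onward, concatenate the second-to-last term with the last: t·ut = tut, ut·tut = uttut, …
Continuing: uttuttututtut · tututtututtuttututtut gives term 8.

uttuttututtuttututtututtuttututtut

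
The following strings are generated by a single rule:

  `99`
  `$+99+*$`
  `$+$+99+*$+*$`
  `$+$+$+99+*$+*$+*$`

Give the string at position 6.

Each term wraps the previous one in $+ on the left and +*$ on the right.
From $+$+$+99+*$+*$+*$, 2 further steps: $+$+$+99+*$+*$+*$ → $+$+$+$+99+*$+*$+*$+*$ → (answer).

$+$+$+$+$+99+*$+*$+*$+*$+*$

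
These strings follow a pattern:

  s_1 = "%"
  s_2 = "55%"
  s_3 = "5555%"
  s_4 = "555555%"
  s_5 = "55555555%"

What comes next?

5555555555%

The strings grow by a fixed prefix 55 each time.
One more step from 55555555% gives the answer.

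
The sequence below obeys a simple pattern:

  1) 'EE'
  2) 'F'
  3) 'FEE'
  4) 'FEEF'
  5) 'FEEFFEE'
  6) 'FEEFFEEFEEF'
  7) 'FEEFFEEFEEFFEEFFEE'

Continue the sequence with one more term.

FEEFFEEFEEFFEEFFEEFEEFFEEFEEF

From term 3 onward, concatenate the last term with the second-to-last: F·EE = FEE, FEE·F = FEEF, …
Continuing: FEEFFEEFEEFFEEFFEE · FEEFFEEFEEF gives term 8.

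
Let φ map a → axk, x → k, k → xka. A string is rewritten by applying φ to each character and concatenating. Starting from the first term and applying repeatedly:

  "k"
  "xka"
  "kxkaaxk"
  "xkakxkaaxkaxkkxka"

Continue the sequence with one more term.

Replace each of the 17 characters of xkakxkaaxkaxkkxka in place — k xka axk xka k xka axk axk k xka axk k xka xka k xka axk — and concatenate.

kxkaaxkxkakxkaaxkaxkkxkaaxkkxkaxkakxkaaxk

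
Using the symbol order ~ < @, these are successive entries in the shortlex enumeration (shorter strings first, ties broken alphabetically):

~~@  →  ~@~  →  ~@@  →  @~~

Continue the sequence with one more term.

The successor of @~~ increments the rightmost position that isn't already @ and resets every position after it to ~.

@~@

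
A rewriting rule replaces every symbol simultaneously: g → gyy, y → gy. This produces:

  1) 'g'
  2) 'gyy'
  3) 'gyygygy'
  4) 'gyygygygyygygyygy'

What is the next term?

gyygygygyygygyygygyygygygyygygyygygygyygy

φ(gyygygygyygygyygy) expands symbol-by-symbol to gyy gy gy gyy gy gyy gy gyy gy gy gyy gy gyy gy gy gyy gy; joining the 17 pieces gives the next term.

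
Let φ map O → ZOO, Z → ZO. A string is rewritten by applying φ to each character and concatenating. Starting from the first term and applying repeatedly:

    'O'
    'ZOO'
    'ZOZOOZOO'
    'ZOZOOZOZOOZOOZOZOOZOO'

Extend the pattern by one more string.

Rewriting the 21 symbols of ZOZOOZOZOOZOOZOZOOZOO one by one yields ZO ZOO ZO ZOO ZOO ZO ZOO ZO ZOO ZOO ZO ZOO ZOO ZO ZOO ZO ZOO ZOO ZO ZOO ZOO; concatenated:

ZOZOOZOZOOZOOZOZOOZOZOOZOOZOZOOZOOZOZOOZOZOOZOOZOZOOZOO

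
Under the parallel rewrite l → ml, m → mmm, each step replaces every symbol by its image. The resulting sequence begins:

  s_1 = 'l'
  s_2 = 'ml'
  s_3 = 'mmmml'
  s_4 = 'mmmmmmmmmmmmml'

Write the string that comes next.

Replace each of the 14 characters of mmmmmmmmmmmmml in place — mmm mmm mmm mmm mmm mmm mmm mmm mmm mmm mmm mmm mmm ml — and concatenate.

mmmmmmmmmmmmmmmmmmmmmmmmmmmmmmmmmmmmmmmml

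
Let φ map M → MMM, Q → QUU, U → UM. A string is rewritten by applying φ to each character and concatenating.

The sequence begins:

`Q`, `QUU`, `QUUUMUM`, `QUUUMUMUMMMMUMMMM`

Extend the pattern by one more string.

QUUUMUMUMMMMUMMMMUMMMMMMMMMMMMMUMMMMMMMMMMMMM

Applying the rule to each of the 17 symbols of QUUUMUMUMMMMUMMMM gives the pieces QUU UM UM UM MMM UM MMM UM MMM MMM MMM MMM UM MMM MMM MMM MMM, which concatenate to the answer.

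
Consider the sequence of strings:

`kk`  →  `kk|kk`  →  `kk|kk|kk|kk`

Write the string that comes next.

Every step duplicates the string with '|' between the halves.
So the next term is two copies of kk|kk|kk|kk with '|' between the halves.

kk|kk|kk|kk|kk|kk|kk|kk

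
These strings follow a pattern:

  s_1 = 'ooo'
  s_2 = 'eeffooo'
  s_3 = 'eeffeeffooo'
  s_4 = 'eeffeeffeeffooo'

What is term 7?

The strings grow by a fixed prefix eeff each time.
From eeffeeffeeffooo, 3 further steps: eeffeeffeeffooo → eeffeeffeeffeeffooo → eeffeeffeeffeeffeeffooo → (answer).

eeffeeffeeffeeffeeffeeffooo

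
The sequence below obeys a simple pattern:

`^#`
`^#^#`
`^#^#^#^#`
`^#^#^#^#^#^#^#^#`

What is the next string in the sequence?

s(k+1) = s(k)·s(k) — each term doubles the last.
So the next term is two copies of ^#^#^#^#^#^#^#^#.

^#^#^#^#^#^#^#^#^#^#^#^#^#^#^#^#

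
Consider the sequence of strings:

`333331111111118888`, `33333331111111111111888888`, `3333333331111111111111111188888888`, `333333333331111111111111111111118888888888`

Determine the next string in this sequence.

33333333333331111111111111111111111111888888888888

Each string has the form 3^{2n+1} 1^{4n+1} 8^{2n}, where the shown terms are n = 2, 3, 4, 5.
Setting n = 6 gives 13, 25, 12 characters in each block.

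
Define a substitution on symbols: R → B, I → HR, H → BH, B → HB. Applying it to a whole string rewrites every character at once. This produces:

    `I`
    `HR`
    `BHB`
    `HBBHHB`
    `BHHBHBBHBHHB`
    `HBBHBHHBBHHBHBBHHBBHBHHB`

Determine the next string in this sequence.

Rewriting the 24 symbols of HBBHBHHBBHHBHBBHHBBHBHHB one by one yields BH HB HB BH HB BH BH HB HB BH BH HB BH HB HB BH BH HB HB BH HB BH BH HB; concatenated:

BHHBHBBHHBBHBHHBHBBHBHHBBHHBHBBHBHHBHBBHHBBHBHHB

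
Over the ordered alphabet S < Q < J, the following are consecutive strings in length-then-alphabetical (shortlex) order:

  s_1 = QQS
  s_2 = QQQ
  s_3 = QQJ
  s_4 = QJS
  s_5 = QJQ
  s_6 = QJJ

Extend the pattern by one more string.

JSS

The successor of QJJ increments the rightmost position that isn't already J and resets every position after it to S.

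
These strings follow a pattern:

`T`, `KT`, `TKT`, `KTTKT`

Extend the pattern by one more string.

TKTKTTKT

Each term (from the third on) is the two preceding terms concatenated in order: term 3 = T·KT = TKT.
So term 5 is TKT·KTTKT.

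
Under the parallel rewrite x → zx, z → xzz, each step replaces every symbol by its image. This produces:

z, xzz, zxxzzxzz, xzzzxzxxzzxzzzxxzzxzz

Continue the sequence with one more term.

Replace each of the 21 characters of xzzzxzxxzzxzzzxxzzxzz in place — zx xzz xzz xzz zx xzz zx zx xzz xzz zx xzz xzz xzz zx zx xzz xzz zx xzz xzz — and concatenate.

zxxzzxzzxzzzxxzzzxzxxzzxzzzxxzzxzzxzzzxzxxzzxzzzxxzzxzz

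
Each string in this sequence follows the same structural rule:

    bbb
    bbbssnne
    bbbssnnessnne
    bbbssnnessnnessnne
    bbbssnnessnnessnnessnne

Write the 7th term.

Every step adds ssnne to the end: s(k+1) = s(k)·ssnne.
From bbbssnnessnnessnnessnne, 2 further steps: bbbssnnessnnessnnessnne → bbbssnnessnnessnnessnnessnne → (answer).

bbbssnnessnnessnnessnnessnnessnne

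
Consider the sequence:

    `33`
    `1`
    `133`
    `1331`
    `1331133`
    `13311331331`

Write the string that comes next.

Each term (from the third on) is the previous term followed by the one before it: term 3 = 1·33 = 133.
So term 7 is 13311331331·1331133.

133113313311331133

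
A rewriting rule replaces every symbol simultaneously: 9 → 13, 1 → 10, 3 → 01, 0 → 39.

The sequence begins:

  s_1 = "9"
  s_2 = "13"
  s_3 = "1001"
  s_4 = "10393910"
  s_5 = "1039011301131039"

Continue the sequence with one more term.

10390113391010013910100110390113

φ(1039011301131039) expands symbol-by-symbol to 10 39 01 13 39 10 10 01 39 10 10 01 10 39 01 13; joining the 16 pieces gives the next term.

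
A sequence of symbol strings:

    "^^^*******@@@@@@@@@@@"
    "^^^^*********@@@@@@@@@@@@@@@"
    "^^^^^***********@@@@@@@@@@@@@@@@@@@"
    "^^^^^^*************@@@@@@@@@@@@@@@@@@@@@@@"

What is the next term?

^^^^^^^***************@@@@@@@@@@@@@@@@@@@@@@@@@@@

The n-th term is n+1 ^'s then 2n+3 *'s then 4n+3 @'s, where the shown terms are n = 2, 3, 4, 5.
Setting n = 6 gives 7, 15, 27 characters in each block.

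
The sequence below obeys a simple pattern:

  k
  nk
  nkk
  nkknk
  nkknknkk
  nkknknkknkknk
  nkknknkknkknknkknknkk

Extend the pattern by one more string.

nkknknkknkknknkknknkknkknknkknkknk

This is a Fibonacci-style word recurrence s(k) = s(k−1)·s(k−2): e.g. nk·k = nkk.
Continuing: nkknknkknkknknkknknkk · nkknknkknkknk gives term 8.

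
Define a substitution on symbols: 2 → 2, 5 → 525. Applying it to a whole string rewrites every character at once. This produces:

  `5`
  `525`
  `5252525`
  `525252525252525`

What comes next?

5252525252525252525252525252525

Applying the rule to each of the 15 symbols of 525252525252525 gives the pieces 525 2 525 2 525 2 525 2 525 2 525 2 525 2 525, which concatenate to the answer.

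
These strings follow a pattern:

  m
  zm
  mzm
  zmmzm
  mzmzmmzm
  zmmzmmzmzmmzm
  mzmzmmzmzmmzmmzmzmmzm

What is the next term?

zmmzmmzmzmmzmmzmzmmzmzmmzmmzmzmmzm

From term 3 onward, concatenate the second-to-last term with the last: m·zm = mzm, zm·mzm = zmmzm, …
Continuing: zmmzmmzmzmmzm · mzmzmmzmzmmzmmzmzmmzm gives term 8.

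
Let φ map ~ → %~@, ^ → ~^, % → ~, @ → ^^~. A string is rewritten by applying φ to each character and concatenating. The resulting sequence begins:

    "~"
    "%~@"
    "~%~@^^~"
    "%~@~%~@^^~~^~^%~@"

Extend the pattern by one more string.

~%~@^^~%~@~%~@^^~~^~^%~@%~@~^%~@~^~%~@^^~

Replace each of the 17 characters of %~@~%~@^^~~^~^%~@ in place — ~ %~@ ^^~ %~@ ~ %~@ ^^~ ~^ ~^ %~@ %~@ ~^ %~@ ~^ ~ %~@ ^^~ — and concatenate.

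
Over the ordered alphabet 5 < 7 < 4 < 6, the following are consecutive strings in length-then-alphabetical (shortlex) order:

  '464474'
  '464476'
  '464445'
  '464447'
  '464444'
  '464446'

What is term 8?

Advancing 2 positions from 464446 through 464446 → 464465 reaches term 8.

464467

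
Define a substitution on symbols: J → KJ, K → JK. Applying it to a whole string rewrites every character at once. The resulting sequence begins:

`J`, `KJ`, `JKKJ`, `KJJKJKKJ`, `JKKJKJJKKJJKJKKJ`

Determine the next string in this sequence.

KJJKJKKJJKKJKJJKJKKJKJJKKJJKJKKJ

Applying the rule to each of the 16 symbols of JKKJKJJKKJJKJKKJ gives the pieces KJ JK JK KJ JK KJ KJ JK JK KJ KJ JK KJ JK JK KJ, which concatenate to the answer.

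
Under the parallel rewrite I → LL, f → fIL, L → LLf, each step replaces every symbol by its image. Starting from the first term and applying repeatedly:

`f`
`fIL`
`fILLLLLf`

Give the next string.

fILLLLLfLLfLLfLLfLLffIL

Apply φ to fILLLLLf symbol by symbol: f→fIL, I→LL, L→LLf, L→LLf, L→LLf, L→LLf, L→LLf, f→fIL; joined: fIL LL LLf LLf LLf LLf LLf fIL.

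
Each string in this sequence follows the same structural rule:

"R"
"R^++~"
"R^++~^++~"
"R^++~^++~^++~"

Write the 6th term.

R^++~^++~^++~^++~^++~

The strings grow by a fixed suffix ^++~ each time.
From R^++~^++~^++~, 2 further steps: R^++~^++~^++~ → R^++~^++~^++~^++~ → (answer).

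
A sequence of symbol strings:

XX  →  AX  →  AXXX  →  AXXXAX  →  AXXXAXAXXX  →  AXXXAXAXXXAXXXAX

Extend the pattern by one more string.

AXXXAXAXXXAXXXAXAXXXAXAXXX

This is a Fibonacci-style word recurrence s(k) = s(k−1)·s(k−2): e.g. AX·XX = AXXX.
Continuing: AXXXAXAXXXAXXXAX · AXXXAXAXXX gives term 7.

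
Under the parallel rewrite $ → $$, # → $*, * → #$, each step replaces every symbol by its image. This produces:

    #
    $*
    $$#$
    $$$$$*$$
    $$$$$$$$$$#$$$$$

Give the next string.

Rewriting the 16 symbols of $$$$$$$$$$#$$$$$ one by one yields $$ $$ $$ $$ $$ $$ $$ $$ $$ $$ $* $$ $$ $$ $$ $$; concatenated:

$$$$$$$$$$$$$$$$$$$$$*$$$$$$$$$$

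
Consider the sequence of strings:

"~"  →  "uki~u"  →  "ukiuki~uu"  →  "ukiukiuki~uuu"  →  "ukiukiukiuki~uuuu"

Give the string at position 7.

s(k+1) = uki·s(k)·u, so each term gains uki as a prefix and u as a suffix.
From ukiukiukiuki~uuuu, 2 further steps: ukiukiukiuki~uuuu → ukiukiukiukiuki~uuuuu → (answer).

ukiukiukiukiukiuki~uuuuuu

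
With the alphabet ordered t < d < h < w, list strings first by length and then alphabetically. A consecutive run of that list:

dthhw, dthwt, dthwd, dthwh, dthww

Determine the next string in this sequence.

dtwtt

The successor of dthww increments the rightmost position that isn't already w and resets every position after it to t.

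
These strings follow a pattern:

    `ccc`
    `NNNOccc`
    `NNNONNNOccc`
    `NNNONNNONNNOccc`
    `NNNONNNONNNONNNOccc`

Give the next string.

Every step adds NNNO at the front: s(k+1) = NNNO·s(k).
Applying this once more to NNNONNNONNNONNNOccc:

NNNONNNONNNONNNONNNOccc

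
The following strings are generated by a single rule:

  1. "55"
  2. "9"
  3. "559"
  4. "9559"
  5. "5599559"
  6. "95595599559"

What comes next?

559955995595599559

This is a Fibonacci-style word recurrence s(k) = s(k−2)·s(k−1): e.g. 55·9 = 559.
So term 7 is 5599559·95595599559.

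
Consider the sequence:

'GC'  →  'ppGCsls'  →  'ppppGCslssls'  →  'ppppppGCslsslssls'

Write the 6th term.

ppppppppppGCslsslsslsslssls

Each term wraps the previous one in pp on the left and sls on the right.
From ppppppGCslsslssls, 2 further steps: ppppppGCslsslssls → ppppppppGCslsslsslssls → (answer).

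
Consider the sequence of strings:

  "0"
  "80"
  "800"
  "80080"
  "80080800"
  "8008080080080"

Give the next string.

800808008008080080800

Each term (from the third on) is the previous term followed by the one before it: term 3 = 80·0 = 800.
The next term joins 8008080080080 and 80080800.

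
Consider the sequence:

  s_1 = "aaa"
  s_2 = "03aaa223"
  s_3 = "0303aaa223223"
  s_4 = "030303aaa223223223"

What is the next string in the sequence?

Each term wraps the previous one in 03 on the left and 223 on the right.
Applying this once more to 030303aaa223223223:

03030303aaa223223223223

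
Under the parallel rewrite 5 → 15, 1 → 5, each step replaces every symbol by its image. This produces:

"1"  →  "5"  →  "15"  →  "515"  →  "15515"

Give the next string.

Expanding 15515: 1→5, 5→15, 5→15, 1→5, 5→15. Concatenated: 5 15 15 5 15.

51515515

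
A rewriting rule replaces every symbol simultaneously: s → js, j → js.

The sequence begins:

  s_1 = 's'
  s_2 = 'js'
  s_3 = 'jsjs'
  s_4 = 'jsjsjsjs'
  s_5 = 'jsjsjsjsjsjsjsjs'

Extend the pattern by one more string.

Rewriting the 16 symbols of jsjsjsjsjsjsjsjs one by one yields js js js js js js js js js js js js js js js js; concatenated:

jsjsjsjsjsjsjsjsjsjsjsjsjsjsjsjs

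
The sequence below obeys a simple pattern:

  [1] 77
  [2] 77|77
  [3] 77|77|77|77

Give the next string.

77|77|77|77|77|77|77|77

s(k+1) = s(k)·|·s(k) — each term doubles the last with '|' between the halves.
So the next term is two copies of 77|77|77|77 with '|' between the halves.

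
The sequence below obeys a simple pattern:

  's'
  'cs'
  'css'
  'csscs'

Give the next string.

From term 3 onward, concatenate the last term with the second-to-last: cs·s = css, css·cs = csscs, …
Continuing: csscs · css gives term 5.

csscscss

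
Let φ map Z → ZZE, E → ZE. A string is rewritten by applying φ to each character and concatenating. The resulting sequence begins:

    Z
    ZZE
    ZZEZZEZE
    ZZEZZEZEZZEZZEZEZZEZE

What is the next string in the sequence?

φ(ZZEZZEZEZZEZZEZEZZEZE) expands symbol-by-symbol to ZZE ZZE ZE ZZE ZZE ZE ZZE ZE ZZE ZZE ZE ZZE ZZE ZE ZZE ZE ZZE ZZE ZE ZZE ZE; joining the 21 pieces gives the next term.

ZZEZZEZEZZEZZEZEZZEZEZZEZZEZEZZEZZEZEZZEZEZZEZZEZEZZEZE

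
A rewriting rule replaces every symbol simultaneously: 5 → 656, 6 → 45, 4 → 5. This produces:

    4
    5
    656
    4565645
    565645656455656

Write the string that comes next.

65645656455656456564556566564565645

Replace each of the 15 characters of 565645656455656 in place — 656 45 656 45 5 656 45 656 45 5 656 656 45 656 45 — and concatenate.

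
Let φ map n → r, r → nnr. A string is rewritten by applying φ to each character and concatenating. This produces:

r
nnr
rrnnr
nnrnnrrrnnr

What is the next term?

Expanding nnrnnrrrnnr: n→r, n→r, r→nnr, n→r, n→r, r→nnr, r→nnr, r→nnr, n→r, n→r, r→nnr. Concatenated: r r nnr r r nnr nnr nnr r r nnr.

rrnnrrrnnrnnrnnrrrnnr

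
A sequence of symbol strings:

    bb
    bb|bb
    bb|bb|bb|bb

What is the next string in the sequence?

bb|bb|bb|bb|bb|bb|bb|bb

Each string is two copies of the previous one joined by '|'.
So the next term is two copies of bb|bb|bb|bb with '|' between the halves.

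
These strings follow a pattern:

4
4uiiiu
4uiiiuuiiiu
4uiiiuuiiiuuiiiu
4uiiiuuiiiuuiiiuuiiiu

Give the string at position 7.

4uiiiuuiiiuuiiiuuiiiuuiiiuuiiiu

Each term is the previous one with uiiiu appended.
From 4uiiiuuiiiuuiiiuuiiiu, 2 further steps: 4uiiiuuiiiuuiiiuuiiiu → 4uiiiuuiiiuuiiiuuiiiuuiiiu → (answer).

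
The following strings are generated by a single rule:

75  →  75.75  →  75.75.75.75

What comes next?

s(k+1) = s(k)·.·s(k) — each term doubles the last with '.' between the halves.
One more doubling of 75.75.75.75 gives the answer.

75.75.75.75.75.75.75.75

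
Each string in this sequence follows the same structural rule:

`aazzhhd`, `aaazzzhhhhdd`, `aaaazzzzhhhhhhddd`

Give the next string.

aaaaazzzzzhhhhhhhhdddd

The n-th term is n+1 a's then n+1 z's then 2n h's then n d's (n = 1, 2, …).
For the next term, n = 4, so the run lengths are 5, 5, 8, 4.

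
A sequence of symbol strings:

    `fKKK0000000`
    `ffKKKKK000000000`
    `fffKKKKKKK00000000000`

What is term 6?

Each string has the form f^{n-1} K^{2n-1} 0^{2n+3}, where the shown terms are n = 2, 3, 4.
At n = 7 the blocks have lengths 6, 13, 17.

ffffffKKKKKKKKKKKKK00000000000000000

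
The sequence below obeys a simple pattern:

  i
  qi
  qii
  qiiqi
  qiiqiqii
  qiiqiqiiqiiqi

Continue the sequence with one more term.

From term 3 onward, concatenate the last term with the second-to-last: qi·i = qii, qii·qi = qiiqi, …
The next term joins qiiqiqiiqiiqi and qiiqiqii.

qiiqiqiiqiiqiqiiqiqii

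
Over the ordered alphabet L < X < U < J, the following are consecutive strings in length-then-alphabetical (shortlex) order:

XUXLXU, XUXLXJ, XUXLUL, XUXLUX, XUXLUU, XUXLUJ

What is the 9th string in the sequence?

XUXLJU

Stepping forward 3 times from XUXLUJ: XUXLUJ → XUXLJL → XUXLJX, then the target.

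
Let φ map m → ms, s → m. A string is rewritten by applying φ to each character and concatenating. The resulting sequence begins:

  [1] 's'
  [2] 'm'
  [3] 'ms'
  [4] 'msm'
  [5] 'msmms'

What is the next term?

Apply φ to msmms symbol by symbol: m→ms, s→m, m→ms, m→ms, s→m; joined: ms m ms ms m.

msmmsmsm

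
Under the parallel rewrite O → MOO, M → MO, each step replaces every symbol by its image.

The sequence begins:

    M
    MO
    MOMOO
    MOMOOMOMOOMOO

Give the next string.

MOMOOMOMOOMOOMOMOOMOMOOMOOMOMOOMOO

Replace each of the 13 characters of MOMOOMOMOOMOO in place — MO MOO MO MOO MOO MO MOO MO MOO MOO MO MOO MOO — and concatenate.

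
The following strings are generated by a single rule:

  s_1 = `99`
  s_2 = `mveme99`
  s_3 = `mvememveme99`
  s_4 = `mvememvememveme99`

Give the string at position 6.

mvememvememvememvememveme99

Every step adds mveme at the front: s(k+1) = mveme·s(k).
From mvememvememveme99, 2 further steps: mvememvememveme99 → mvememvememvememveme99 → (answer).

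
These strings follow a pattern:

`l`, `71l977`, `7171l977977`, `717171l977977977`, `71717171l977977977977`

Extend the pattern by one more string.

s(k+1) = 71·s(k)·977, so each term gains 71 as a prefix and 977 as a suffix.
So the next term is 71·71717171l977977977977·977.

7171717171l977977977977977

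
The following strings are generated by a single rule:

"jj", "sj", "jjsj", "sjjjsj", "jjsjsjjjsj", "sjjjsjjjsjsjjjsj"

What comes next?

Each term (from the third on) is the two preceding terms concatenated in order: term 3 = jj·sj = jjsj.
The next term joins jjsjsjjjsj and sjjjsjjjsjsjjjsj.

jjsjsjjjsjsjjjsjjjsjsjjjsj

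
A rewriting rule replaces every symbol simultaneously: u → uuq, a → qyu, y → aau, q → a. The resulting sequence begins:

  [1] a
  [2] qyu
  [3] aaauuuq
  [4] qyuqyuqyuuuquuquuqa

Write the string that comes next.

Rewriting the 19 symbols of qyuqyuqyuuuquuquuqa one by one yields a aau uuq a aau uuq a aau uuq uuq uuq a uuq uuq a uuq uuq a qyu; concatenated:

aaauuuqaaauuuqaaauuuquuquuqauuquuqauuquuqaqyu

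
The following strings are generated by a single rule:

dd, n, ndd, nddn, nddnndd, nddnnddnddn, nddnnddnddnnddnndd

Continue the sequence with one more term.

nddnnddnddnnddnnddnddnnddnddn

This is a Fibonacci-style word recurrence s(k) = s(k−1)·s(k−2): e.g. n·dd = ndd.
Continuing: nddnnddnddnnddnndd · nddnnddnddn gives term 8.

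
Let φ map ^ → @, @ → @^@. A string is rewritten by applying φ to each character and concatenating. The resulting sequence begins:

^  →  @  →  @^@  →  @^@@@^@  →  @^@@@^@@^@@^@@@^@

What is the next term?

φ(@^@@@^@@^@@^@@@^@) expands symbol-by-symbol to @^@ @ @^@ @^@ @^@ @ @^@ @^@ @ @^@ @^@ @ @^@ @^@ @^@ @ @^@; joining the 17 pieces gives the next term.

@^@@@^@@^@@^@@@^@@^@@@^@@^@@@^@@^@@^@@@^@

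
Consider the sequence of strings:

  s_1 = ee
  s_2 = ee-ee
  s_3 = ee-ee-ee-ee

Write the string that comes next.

ee-ee-ee-ee-ee-ee-ee-ee

Each string is two copies of the previous one joined by '-'.
One more doubling of ee-ee-ee-ee gives the answer.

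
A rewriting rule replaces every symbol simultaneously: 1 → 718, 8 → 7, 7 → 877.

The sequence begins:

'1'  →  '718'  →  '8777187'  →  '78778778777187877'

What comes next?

87778778777877877787787787771878777877877

Replace each of the 17 characters of 78778778777187877 in place — 877 7 877 877 7 877 877 7 877 877 877 718 7 877 7 877 877 — and concatenate.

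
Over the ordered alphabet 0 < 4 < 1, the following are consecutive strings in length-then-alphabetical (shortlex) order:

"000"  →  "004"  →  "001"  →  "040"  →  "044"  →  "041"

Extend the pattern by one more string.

The successor of 041 increments the rightmost position that isn't already 1 and resets every position after it to 0.

010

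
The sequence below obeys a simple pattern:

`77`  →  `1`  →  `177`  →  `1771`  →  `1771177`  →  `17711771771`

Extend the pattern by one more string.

177117717711771177

Each term (from the third on) is the previous term followed by the one before it: term 3 = 1·77 = 177.
So term 7 is 17711771771·1771177.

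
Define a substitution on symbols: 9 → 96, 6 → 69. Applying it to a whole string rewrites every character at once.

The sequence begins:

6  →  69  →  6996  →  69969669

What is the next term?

Apply φ to 69969669 symbol by symbol: 6→69, 9→96, 9→96, 6→69, 9→96, 6→69, 6→69, 9→96; joined: 69 96 96 69 96 69 69 96.

6996966996696996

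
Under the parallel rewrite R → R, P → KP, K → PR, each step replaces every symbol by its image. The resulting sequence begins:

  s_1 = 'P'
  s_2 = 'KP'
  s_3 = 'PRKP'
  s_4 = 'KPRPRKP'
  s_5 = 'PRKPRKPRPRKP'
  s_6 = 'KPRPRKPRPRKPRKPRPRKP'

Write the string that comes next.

Applying the rule to each of the 20 symbols of KPRPRKPRPRKPRKPRPRKP gives the pieces PR KP R KP R PR KP R KP R PR KP R PR KP R KP R PR KP, which concatenate to the answer.

PRKPRKPRPRKPRKPRPRKPRPRKPRKPRPRKP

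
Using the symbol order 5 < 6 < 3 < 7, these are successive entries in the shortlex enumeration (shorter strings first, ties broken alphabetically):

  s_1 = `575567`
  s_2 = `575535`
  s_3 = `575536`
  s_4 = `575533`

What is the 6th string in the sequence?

575575

Advancing 2 positions from 575533 through 575533 → 575537 reaches term 6.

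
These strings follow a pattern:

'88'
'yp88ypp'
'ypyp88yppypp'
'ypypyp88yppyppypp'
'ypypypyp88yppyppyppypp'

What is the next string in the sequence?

ypypypypyp88yppyppyppyppypp

Each term wraps the previous one in yp on the left and ypp on the right.
One more step from ypypypyp88yppyppyppypp gives the answer.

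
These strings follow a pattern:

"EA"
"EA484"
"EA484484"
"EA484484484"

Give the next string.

EA484484484484

Every step adds 484 to the end: s(k+1) = s(k)·484.
One more step from EA484484484 gives the answer.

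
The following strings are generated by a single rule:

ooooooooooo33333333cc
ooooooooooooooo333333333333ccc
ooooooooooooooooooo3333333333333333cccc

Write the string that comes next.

Reading off run lengths: o runs 11, 15, 19; 3 runs 8, 12, 16; c runs 2, 3, 4 — each is linear in n, where the shown terms are n = 2, 3, 4.
For the next term, n = 5, so the run lengths are 23, 20, 5.

ooooooooooooooooooooooo33333333333333333333ccccc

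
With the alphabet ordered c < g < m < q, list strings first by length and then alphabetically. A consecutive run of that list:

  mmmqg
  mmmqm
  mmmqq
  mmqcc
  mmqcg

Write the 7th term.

mmqcq

Advancing 2 positions from mmqcg through mmqcg → mmqcm reaches term 7.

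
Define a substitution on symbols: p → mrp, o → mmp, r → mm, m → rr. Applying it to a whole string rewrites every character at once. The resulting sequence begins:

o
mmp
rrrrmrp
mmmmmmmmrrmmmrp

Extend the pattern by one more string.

Applying the rule to each of the 15 symbols of mmmmmmmmrrmmmrp gives the pieces rr rr rr rr rr rr rr rr mm mm rr rr rr mm mrp, which concatenate to the answer.

rrrrrrrrrrrrrrrrmmmmrrrrrrmmmrp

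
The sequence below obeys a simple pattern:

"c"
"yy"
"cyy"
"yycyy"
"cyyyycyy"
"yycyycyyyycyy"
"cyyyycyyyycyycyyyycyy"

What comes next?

Each term (from the third on) is the two preceding terms concatenated in order: term 3 = c·yy = cyy.
The next term joins yycyycyyyycyy and cyyyycyyyycyycyyyycyy.

yycyycyyyycyycyyyycyyyycyycyyyycyy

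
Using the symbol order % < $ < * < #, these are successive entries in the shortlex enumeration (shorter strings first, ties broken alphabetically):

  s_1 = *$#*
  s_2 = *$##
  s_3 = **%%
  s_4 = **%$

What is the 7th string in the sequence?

Advancing 3 positions from **%$ through **%$ → **%* → **%# reaches term 7.

**$%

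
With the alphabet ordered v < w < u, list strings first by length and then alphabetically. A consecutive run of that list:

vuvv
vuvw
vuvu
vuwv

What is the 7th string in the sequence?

vuuv

Stepping forward 3 times from vuwv: vuwv → vuww → vuwu, then the target.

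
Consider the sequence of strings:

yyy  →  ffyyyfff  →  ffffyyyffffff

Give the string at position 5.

ffffffffyyyffffffffffff

Every step adds ff to the front and fff to the end of the previous string.
From ffffyyyffffff, 2 further steps: ffffyyyffffff → ffffffyyyfffffffff → (answer).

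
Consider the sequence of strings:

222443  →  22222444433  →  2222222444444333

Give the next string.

222222222444444443333

Term n consists of 2n+1 2's, followed by 2n 4's, followed by n 3's (n = 1, 2, …).
Setting n = 4 gives 9, 8, 4 characters in each block.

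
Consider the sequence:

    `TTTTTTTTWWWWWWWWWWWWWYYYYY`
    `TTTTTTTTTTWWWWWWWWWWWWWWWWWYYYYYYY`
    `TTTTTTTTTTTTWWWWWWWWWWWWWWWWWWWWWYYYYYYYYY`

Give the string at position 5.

TTTTTTTTTTTTTTTTWWWWWWWWWWWWWWWWWWWWWWWWWWWWWYYYYYYYYYYYYY

Each string has the form T^{2n+2} W^{4n+1} Y^{2n-1}, where the shown terms are n = 3, 4, 5.
Setting n = 7 gives 16, 29, 13 characters in each block.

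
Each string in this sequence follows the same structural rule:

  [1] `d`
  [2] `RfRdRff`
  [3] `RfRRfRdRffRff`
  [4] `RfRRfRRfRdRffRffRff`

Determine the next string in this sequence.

RfRRfRRfRRfRdRffRffRffRff

Every step adds RfR to the front and Rff to the end of the previous string.
One more step from RfRRfRRfRdRffRffRff gives the answer.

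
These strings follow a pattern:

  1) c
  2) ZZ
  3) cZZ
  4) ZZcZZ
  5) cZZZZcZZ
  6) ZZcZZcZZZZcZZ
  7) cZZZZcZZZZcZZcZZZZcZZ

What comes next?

From term 3 onward, concatenate the second-to-last term with the last: c·ZZ = cZZ, ZZ·cZZ = ZZcZZ, …
Continuing: ZZcZZcZZZZcZZ · cZZZZcZZZZcZZcZZZZcZZ gives term 8.

ZZcZZcZZZZcZZcZZZZcZZZZcZZcZZZZcZZ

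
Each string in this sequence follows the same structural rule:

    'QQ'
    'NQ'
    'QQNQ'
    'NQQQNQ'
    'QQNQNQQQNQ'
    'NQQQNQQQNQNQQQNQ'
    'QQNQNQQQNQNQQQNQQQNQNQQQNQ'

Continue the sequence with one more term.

From term 3 onward, concatenate the second-to-last term with the last: QQ·NQ = QQNQ, NQ·QQNQ = NQQQNQ, …
Continuing: NQQQNQQQNQNQQQNQ · QQNQNQQQNQNQQQNQQQNQNQQQNQ gives term 8.

NQQQNQQQNQNQQQNQQQNQNQQQNQNQQQNQQQNQNQQQNQ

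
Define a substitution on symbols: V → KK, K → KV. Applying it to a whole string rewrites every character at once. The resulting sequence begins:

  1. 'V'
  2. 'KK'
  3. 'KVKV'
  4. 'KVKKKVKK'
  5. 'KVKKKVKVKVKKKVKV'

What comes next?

Applying the rule to each of the 16 symbols of KVKKKVKVKVKKKVKV gives the pieces KV KK KV KV KV KK KV KK KV KK KV KV KV KK KV KK, which concatenate to the answer.

KVKKKVKVKVKKKVKKKVKKKVKVKVKKKVKK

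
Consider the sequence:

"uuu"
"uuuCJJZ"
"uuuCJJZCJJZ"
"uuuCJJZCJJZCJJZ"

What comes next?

Every step adds CJJZ to the end: s(k+1) = s(k)·CJJZ.
Applying this once more to uuuCJJZCJJZCJJZ:

uuuCJJZCJJZCJJZCJJZ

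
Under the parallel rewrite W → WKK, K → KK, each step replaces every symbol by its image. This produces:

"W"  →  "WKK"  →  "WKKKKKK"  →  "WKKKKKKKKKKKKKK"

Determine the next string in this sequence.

Rewriting the 15 symbols of WKKKKKKKKKKKKKK one by one yields WKK KK KK KK KK KK KK KK KK KK KK KK KK KK KK; concatenated:

WKKKKKKKKKKKKKKKKKKKKKKKKKKKKKK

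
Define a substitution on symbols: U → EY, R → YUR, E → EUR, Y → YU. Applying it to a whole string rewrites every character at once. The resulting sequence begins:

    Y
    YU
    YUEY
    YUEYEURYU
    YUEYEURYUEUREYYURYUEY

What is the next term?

Rewriting the 21 symbols of YUEYEURYUEUREYYURYUEY one by one yields YU EY EUR YU EUR EY YUR YU EY EUR EY YUR EUR YU YU EY YUR YU EY EUR YU; concatenated:

YUEYEURYUEUREYYURYUEYEUREYYUREURYUYUEYYURYUEYEURYU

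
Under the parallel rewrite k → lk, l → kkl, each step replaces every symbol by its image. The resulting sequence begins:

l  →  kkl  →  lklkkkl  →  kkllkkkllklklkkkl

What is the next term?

Replace each of the 17 characters of kkllkkkllklklkkkl in place — lk lk kkl kkl lk lk lk kkl kkl lk kkl lk kkl lk lk lk kkl — and concatenate.

lklkkklkkllklklkkklkkllkkkllkkkllklklkkkl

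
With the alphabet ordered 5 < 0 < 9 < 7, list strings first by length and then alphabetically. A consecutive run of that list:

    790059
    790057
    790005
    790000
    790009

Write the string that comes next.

790007

The successor of 790009 increments the rightmost position that isn't already 7 and resets every position after it to 5.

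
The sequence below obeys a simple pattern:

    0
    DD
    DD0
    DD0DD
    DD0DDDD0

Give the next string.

DD0DDDD0DD0DD

From term 3 onward, concatenate the last term with the second-to-last: DD·0 = DD0, DD0·DD = DD0DD, …
The next term joins DD0DDDD0 and DD0DD.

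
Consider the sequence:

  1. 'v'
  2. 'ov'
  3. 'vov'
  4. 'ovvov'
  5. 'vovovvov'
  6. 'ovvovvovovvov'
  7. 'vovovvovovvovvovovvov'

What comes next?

ovvovvovovvovvovovvovovvovvovovvov

Each term (from the third on) is the two preceding terms concatenated in order: term 3 = v·ov = vov.
Continuing: ovvovvovovvov · vovovvovovvovvovovvov gives term 8.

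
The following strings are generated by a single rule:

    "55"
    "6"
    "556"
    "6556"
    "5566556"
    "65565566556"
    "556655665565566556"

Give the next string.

From term 3 onward, concatenate the second-to-last term with the last: 55·6 = 556, 6·556 = 6556, …
The next term joins 65565566556 and 556655665565566556.

65565566556556655665565566556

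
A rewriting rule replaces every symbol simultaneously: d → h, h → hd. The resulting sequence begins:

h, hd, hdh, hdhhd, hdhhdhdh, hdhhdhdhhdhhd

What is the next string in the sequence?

Applying the rule to each of the 13 symbols of hdhhdhdhhdhhd gives the pieces hd h hd hd h hd h hd hd h hd hd h, which concatenate to the answer.

hdhhdhdhhdhhdhdhhdhdh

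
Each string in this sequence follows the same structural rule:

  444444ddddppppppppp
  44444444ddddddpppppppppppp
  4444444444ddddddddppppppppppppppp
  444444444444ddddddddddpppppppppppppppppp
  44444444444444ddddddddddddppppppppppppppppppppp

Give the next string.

4444444444444444ddddddddddddddpppppppppppppppppppppppp

The n-th term is 2n+2 4's then 2n d's then 3n+3 p's, where the shown terms are n = 2, 3, 4, 5, 6.
At n = 7 the blocks have lengths 16, 14, 24.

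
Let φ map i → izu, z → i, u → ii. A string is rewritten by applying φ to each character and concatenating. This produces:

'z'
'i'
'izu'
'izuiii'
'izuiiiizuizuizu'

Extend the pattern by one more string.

Rewriting the 15 symbols of izuiiiizuizuizu one by one yields izu i ii izu izu izu izu i ii izu i ii izu i ii; concatenated:

izuiiiizuizuizuizuiiiizuiiiizuiii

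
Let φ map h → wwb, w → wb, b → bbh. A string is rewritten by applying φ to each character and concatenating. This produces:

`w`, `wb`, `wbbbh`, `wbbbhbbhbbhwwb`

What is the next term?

Rewriting the 14 symbols of wbbbhbbhbbhwwb one by one yields wb bbh bbh bbh wwb bbh bbh wwb bbh bbh wwb wb wb bbh; concatenated:

wbbbhbbhbbhwwbbbhbbhwwbbbhbbhwwbwbwbbbh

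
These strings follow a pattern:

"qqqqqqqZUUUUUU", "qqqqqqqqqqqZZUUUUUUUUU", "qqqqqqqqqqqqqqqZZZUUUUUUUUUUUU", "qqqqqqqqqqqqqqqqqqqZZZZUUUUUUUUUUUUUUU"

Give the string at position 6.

Each string has the form q^{4n+3} Z^{n} U^{3n+3} (n = 1, 2, …).
For term 6, n = 6, so the run lengths are 27, 6, 21.

qqqqqqqqqqqqqqqqqqqqqqqqqqqZZZZZZUUUUUUUUUUUUUUUUUUUUU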